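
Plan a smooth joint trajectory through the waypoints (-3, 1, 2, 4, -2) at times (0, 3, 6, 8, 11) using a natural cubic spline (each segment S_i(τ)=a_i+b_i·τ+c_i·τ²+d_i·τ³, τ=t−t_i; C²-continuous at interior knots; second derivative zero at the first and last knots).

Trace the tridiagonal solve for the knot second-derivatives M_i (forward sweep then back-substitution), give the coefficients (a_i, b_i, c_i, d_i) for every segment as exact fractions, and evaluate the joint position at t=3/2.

  seg 0: a=-3 b=101/59 c=0 d=-67/1593
  seg 1: a=1 b=34/59 c=-67/177 d=158/1593
  seg 2: a=2 b=58/59 c=91/177 d=-179/708
  seg 3: a=4 b=1/177 c=-355/354 d=355/3186
S(3/2) = -271/472

Δ: Δ0=4/3, Δ1=1/3, Δ2=1, Δ3=-2
row 1: diag=12, rhs=-6; c'=1/4, d'=-1/2
row 2: denom=10−3·1/4=37/4; d'=(4−3·-1/2)/(37/4)=22/37
row 3: denom=10−2·8/37=354/37; d'=(-18−2·22/37)/(354/37)=-355/177
back: M3=-355/177
back: M2=22/37−8/37·-355/177=182/177
back: M1=-1/2−1/4·182/177=-134/177
M: M0=0, M1=-134/177, M2=182/177, M3=-355/177, M4=0
seg 0: a=-3, c=M0/2=0, d=(M1−M0)/(6·3)=-67/1593, b=Δ0−h0·(2M0+M1)/6=101/59
seg 1: a=1, c=M1/2=-67/177, d=(M2−M1)/(6·3)=158/1593, b=Δ1−h1·(2M1+M2)/6=34/59
seg 2: a=2, c=M2/2=91/177, d=(M3−M2)/(6·2)=-179/708, b=Δ2−h2·(2M2+M3)/6=58/59
seg 3: a=4, c=M3/2=-355/354, d=(M4−M3)/(6·3)=355/3186, b=Δ3−h3·(2M3+M4)/6=1/177
t_q=3/2 → seg 0, τ=3/2; S=-3+101/59·τ+0·τ²+-67/1593·τ³=-271/472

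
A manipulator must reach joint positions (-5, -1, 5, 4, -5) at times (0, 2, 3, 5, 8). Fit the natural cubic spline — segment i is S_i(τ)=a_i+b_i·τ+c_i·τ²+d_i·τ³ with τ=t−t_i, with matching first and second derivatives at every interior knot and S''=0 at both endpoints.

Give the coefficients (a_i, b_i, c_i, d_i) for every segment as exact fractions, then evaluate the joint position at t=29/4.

Δ: Δ0=2, Δ1=6, Δ2=-1/2, Δ3=-3
row 1: diag=6, rhs=24; c'=1/6, d'=4
row 2: denom=6−1·1/6=35/6; d'=(-39−1·4)/(35/6)=-258/35
row 3: denom=10−2·12/35=326/35; d'=(-15−2·-258/35)/(326/35)=-9/326
back: M3=-9/326
back: M2=-258/35−12/35·-9/326=-1200/163
back: M1=4−1/6·-1200/163=852/163
M: M0=0, M1=852/163, M2=-1200/163, M3=-9/326, M4=0
seg 0: a=-5, c=M0/2=0, d=(M1−M0)/(6·2)=71/163, b=Δ0−h0·(2M0+M1)/6=42/163
seg 1: a=-1, c=M1/2=426/163, d=(M2−M1)/(6·1)=-342/163, b=Δ1−h1·(2M1+M2)/6=894/163
seg 2: a=5, c=M2/2=-600/163, d=(M3−M2)/(6·2)=797/1304, b=Δ2−h2·(2M2+M3)/6=720/163
seg 3: a=4, c=M3/2=-9/652, d=(M4−M3)/(6·3)=1/652, b=Δ3−h3·(2M3+M4)/6=-969/326
t_q=29/4 → seg 3, τ=9/4; S=4+-969/326·τ+-9/652·τ²+1/652·τ³=-114347/41728

  seg 0: a=-5 b=42/163 c=0 d=71/163
  seg 1: a=-1 b=894/163 c=426/163 d=-342/163
  seg 2: a=5 b=720/163 c=-600/163 d=797/1304
  seg 3: a=4 b=-969/326 c=-9/652 d=1/652
S(29/4) = -114347/41728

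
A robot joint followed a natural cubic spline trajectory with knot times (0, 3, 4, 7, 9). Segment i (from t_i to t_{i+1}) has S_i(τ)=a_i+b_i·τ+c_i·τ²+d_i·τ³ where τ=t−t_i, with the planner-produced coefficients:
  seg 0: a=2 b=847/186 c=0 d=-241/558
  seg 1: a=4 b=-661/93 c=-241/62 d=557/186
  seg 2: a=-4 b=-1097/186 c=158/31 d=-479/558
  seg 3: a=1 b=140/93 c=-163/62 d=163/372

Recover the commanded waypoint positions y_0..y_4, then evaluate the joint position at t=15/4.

y_0 = S_0(0) = a_0 = 2
y_1 = S_1(0) = a_1 = 4
y_2 = S_2(0) = a_2 = -4
y_3 = S_3(0) = a_3 = 1
y_4 = S_3(2) = -3
t_q=15/4 is in segment 1 (τ=3/4); S_1(τ)=-8943/3968

y_0=2 y_1=4 y_2=-4 y_3=1 y_4=-3
S(15/4) = -8943/3968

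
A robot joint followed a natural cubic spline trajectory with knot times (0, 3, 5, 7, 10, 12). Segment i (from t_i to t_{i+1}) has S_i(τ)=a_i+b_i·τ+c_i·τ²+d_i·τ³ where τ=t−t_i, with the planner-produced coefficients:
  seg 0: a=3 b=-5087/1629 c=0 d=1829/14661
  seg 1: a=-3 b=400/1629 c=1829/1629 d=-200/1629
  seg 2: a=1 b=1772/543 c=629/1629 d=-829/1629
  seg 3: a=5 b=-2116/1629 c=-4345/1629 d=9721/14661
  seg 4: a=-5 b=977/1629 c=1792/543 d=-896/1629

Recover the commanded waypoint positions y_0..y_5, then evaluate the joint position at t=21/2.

y_0=3 y_1=-3 y_2=1 y_3=5 y_4=-5 y_5=5
S(21/2) = -4283/1086

y_0 = S_0(0) = a_0 = 3
y_1 = S_1(0) = a_1 = -3
y_2 = S_2(0) = a_2 = 1
y_3 = S_3(0) = a_3 = 5
y_4 = S_4(0) = a_4 = -5
y_5 = S_4(2) = 5
t_q=21/2 is in segment 4 (τ=1/2); S_4(τ)=-4283/1086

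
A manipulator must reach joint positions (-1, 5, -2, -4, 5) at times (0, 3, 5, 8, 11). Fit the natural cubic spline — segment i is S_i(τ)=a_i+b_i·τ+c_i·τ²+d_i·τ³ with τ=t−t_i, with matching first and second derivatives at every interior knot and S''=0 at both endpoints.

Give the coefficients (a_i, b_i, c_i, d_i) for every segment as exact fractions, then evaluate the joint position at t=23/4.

Δ: Δ0=2, Δ1=-7/2, Δ2=-2/3, Δ3=3
row 1: diag=10, rhs=-33; c'=1/5, d'=-33/10
row 2: denom=10−2·1/5=48/5; d'=(17−2·-33/10)/(48/5)=59/24
row 3: denom=12−3·5/16=177/16; d'=(22−3·59/24)/(177/16)=78/59
back: M3=78/59
back: M2=59/24−5/16·78/59=362/177
back: M1=-33/10−1/5·362/177=-1313/354
M: M0=0, M1=-1313/354, M2=362/177, M3=78/59, M4=0
seg 0: a=-1, c=M0/2=0, d=(M1−M0)/(6·3)=-1313/6372, b=Δ0−h0·(2M0+M1)/6=2729/708
seg 1: a=5, c=M1/2=-1313/708, d=(M2−M1)/(6·2)=679/1416, b=Δ1−h1·(2M1+M2)/6=-605/354
seg 2: a=-2, c=M2/2=181/177, d=(M3−M2)/(6·3)=-64/1593, b=Δ2−h2·(2M2+M3)/6=-199/59
seg 3: a=-4, c=M3/2=39/59, d=(M4−M3)/(6·3)=-13/177, b=Δ3−h3·(2M3+M4)/6=99/59
t_q=23/4 → seg 2, τ=3/4; S=-2+-199/59·τ+181/177·τ²+-64/1593·τ³=-3749/944

  seg 0: a=-1 b=2729/708 c=0 d=-1313/6372
  seg 1: a=5 b=-605/354 c=-1313/708 d=679/1416
  seg 2: a=-2 b=-199/59 c=181/177 d=-64/1593
  seg 3: a=-4 b=99/59 c=39/59 d=-13/177
S(23/4) = -3749/944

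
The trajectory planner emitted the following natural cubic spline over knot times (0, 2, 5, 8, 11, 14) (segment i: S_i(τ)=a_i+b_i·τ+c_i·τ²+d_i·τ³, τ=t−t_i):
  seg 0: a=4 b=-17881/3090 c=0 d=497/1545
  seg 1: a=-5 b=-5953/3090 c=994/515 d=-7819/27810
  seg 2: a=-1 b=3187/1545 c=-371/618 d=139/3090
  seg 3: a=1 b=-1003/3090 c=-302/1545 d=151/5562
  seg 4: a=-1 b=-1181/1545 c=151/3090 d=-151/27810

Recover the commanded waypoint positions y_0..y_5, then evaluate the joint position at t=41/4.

y_0=4 y_1=-5 y_2=-1 y_3=1 y_4=-1 y_5=-3
S(41/4) = -27071/65920

y_0 = S_0(0) = a_0 = 4
y_1 = S_1(0) = a_1 = -5
y_2 = S_2(0) = a_2 = -1
y_3 = S_3(0) = a_3 = 1
y_4 = S_4(0) = a_4 = -1
y_5 = S_4(3) = -3
t_q=41/4 is in segment 3 (τ=9/4); S_3(τ)=-27071/65920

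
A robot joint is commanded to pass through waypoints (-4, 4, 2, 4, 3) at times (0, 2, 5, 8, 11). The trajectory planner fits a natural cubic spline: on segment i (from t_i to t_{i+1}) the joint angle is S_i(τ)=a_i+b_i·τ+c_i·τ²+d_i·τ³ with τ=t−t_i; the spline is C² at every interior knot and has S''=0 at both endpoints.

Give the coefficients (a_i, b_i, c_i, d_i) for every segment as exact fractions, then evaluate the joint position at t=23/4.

  seg 0: a=-4 b=1057/207 c=0 d=-229/828
  seg 1: a=4 b=370/207 c=-229/138 d=1045/3726
  seg 2: a=2 b=-247/414 c=179/207 d=-551/3726
  seg 3: a=4 b=124/207 c=-193/414 d=193/3726
S(23/4) = 253/128

Δ: Δ0=4, Δ1=-2/3, Δ2=2/3, Δ3=-1/3
row 1: diag=10, rhs=-28; c'=3/10, d'=-14/5
row 2: denom=12−3·3/10=111/10; d'=(8−3·-14/5)/(111/10)=164/111
row 3: denom=12−3·10/37=414/37; d'=(-6−3·164/111)/(414/37)=-193/207
back: M3=-193/207
back: M2=164/111−10/37·-193/207=358/207
back: M1=-14/5−3/10·358/207=-229/69
M: M0=0, M1=-229/69, M2=358/207, M3=-193/207, M4=0
seg 0: a=-4, c=M0/2=0, d=(M1−M0)/(6·2)=-229/828, b=Δ0−h0·(2M0+M1)/6=1057/207
seg 1: a=4, c=M1/2=-229/138, d=(M2−M1)/(6·3)=1045/3726, b=Δ1−h1·(2M1+M2)/6=370/207
seg 2: a=2, c=M2/2=179/207, d=(M3−M2)/(6·3)=-551/3726, b=Δ2−h2·(2M2+M3)/6=-247/414
seg 3: a=4, c=M3/2=-193/414, d=(M4−M3)/(6·3)=193/3726, b=Δ3−h3·(2M3+M4)/6=124/207
t_q=23/4 → seg 2, τ=3/4; S=2+-247/414·τ+179/207·τ²+-551/3726·τ³=253/128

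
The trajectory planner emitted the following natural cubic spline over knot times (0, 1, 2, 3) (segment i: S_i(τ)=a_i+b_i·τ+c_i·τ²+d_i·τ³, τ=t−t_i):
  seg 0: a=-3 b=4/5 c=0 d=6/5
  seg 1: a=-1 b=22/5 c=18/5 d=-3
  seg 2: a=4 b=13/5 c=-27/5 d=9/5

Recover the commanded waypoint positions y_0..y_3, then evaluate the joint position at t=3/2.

y_0=-3 y_1=-1 y_2=4 y_3=3
S(3/2) = 69/40

y_0 = S_0(0) = a_0 = -3
y_1 = S_1(0) = a_1 = -1
y_2 = S_2(0) = a_2 = 4
y_3 = S_2(1) = 3
t_q=3/2 is in segment 1 (τ=1/2); S_1(τ)=69/40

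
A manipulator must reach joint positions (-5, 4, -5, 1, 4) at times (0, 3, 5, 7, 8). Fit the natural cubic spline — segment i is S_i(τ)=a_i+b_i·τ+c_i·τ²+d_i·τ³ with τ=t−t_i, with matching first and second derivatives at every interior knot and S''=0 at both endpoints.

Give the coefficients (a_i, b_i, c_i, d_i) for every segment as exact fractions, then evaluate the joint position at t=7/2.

  seg 0: a=-5 b=627/104 c=0 d=-35/104
  seg 1: a=4 b=-159/52 c=-315/104 d=15/13
  seg 2: a=-5 b=-69/52 c=405/104 d=-45/52
  seg 3: a=1 b=201/52 c=-135/104 d=45/104
S(7/2) = 773/416

Δ: Δ0=3, Δ1=-9/2, Δ2=3, Δ3=3
row 1: diag=10, rhs=-45; c'=1/5, d'=-9/2
row 2: denom=8−2·1/5=38/5; d'=(45−2·-9/2)/(38/5)=135/19
row 3: denom=6−2·5/19=104/19; d'=(0−2·135/19)/(104/19)=-135/52
back: M3=-135/52
back: M2=135/19−5/19·-135/52=405/52
back: M1=-9/2−1/5·405/52=-315/52
M: M0=0, M1=-315/52, M2=405/52, M3=-135/52, M4=0
seg 0: a=-5, c=M0/2=0, d=(M1−M0)/(6·3)=-35/104, b=Δ0−h0·(2M0+M1)/6=627/104
seg 1: a=4, c=M1/2=-315/104, d=(M2−M1)/(6·2)=15/13, b=Δ1−h1·(2M1+M2)/6=-159/52
seg 2: a=-5, c=M2/2=405/104, d=(M3−M2)/(6·2)=-45/52, b=Δ2−h2·(2M2+M3)/6=-69/52
seg 3: a=1, c=M3/2=-135/104, d=(M4−M3)/(6·1)=45/104, b=Δ3−h3·(2M3+M4)/6=201/52
t_q=7/2 → seg 1, τ=1/2; S=4+-159/52·τ+-315/104·τ²+15/13·τ³=773/416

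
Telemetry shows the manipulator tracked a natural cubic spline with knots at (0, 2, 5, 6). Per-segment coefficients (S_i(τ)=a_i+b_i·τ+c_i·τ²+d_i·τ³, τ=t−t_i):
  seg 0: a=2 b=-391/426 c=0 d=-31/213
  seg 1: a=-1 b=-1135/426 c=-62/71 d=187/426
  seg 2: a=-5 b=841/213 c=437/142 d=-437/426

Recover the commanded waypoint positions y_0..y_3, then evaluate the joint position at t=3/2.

y_0=2 y_1=-1 y_2=-5 y_3=1
S(3/2) = 75/568

y_0 = S_0(0) = a_0 = 2
y_1 = S_1(0) = a_1 = -1
y_2 = S_2(0) = a_2 = -5
y_3 = S_2(1) = 1
t_q=3/2 is in segment 0 (τ=3/2); S_0(τ)=75/568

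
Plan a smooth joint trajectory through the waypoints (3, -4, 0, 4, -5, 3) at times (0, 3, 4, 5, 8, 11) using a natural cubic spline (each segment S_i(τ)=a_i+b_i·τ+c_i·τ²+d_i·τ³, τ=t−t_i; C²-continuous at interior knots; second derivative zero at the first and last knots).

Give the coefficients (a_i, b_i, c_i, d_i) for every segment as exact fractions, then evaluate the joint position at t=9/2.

Δ: Δ0=-7/3, Δ1=4, Δ2=4, Δ3=-3, Δ4=8/3
row 1: diag=8, rhs=38; c'=1/8, d'=19/4
row 2: denom=4−1·1/8=31/8; d'=(0−1·19/4)/(31/8)=-38/31
row 3: denom=8−1·8/31=240/31; d'=(-42−1·-38/31)/(240/31)=-79/15
row 4: denom=12−3·31/80=867/80; d'=(34−3·-79/15)/(867/80)=1328/289
back: M4=1328/289
back: M3=-79/15−31/80·1328/289=-6110/867
back: M2=-38/31−8/31·-6110/867=514/867
back: M1=19/4−1/8·514/867=4054/867
M: M0=0, M1=4054/867, M2=514/867, M3=-6110/867, M4=1328/289, M5=0
seg 0: a=3, c=M0/2=0, d=(M1−M0)/(6·3)=2027/7803, b=Δ0−h0·(2M0+M1)/6=-1350/289
seg 1: a=-4, c=M1/2=2027/867, d=(M2−M1)/(6·1)=-590/867, b=Δ1−h1·(2M1+M2)/6=677/289
seg 2: a=0, c=M2/2=257/867, d=(M3−M2)/(6·1)=-368/289, b=Δ2−h2·(2M2+M3)/6=4315/867
seg 3: a=4, c=M3/2=-3055/867, d=(M4−M3)/(6·3)=5047/7803, b=Δ3−h3·(2M3+M4)/6=1517/867
seg 4: a=-5, c=M4/2=664/289, d=(M5−M4)/(6·3)=-664/2601, b=Δ4−h4·(2M4+M5)/6=-1672/867
t_q=9/2 → seg 2, τ=1/2; S=0+4315/867·τ+257/867·τ²+-368/289·τ³=8335/3468

  seg 0: a=3 b=-1350/289 c=0 d=2027/7803
  seg 1: a=-4 b=677/289 c=2027/867 d=-590/867
  seg 2: a=0 b=4315/867 c=257/867 d=-368/289
  seg 3: a=4 b=1517/867 c=-3055/867 d=5047/7803
  seg 4: a=-5 b=-1672/867 c=664/289 d=-664/2601
S(9/2) = 8335/3468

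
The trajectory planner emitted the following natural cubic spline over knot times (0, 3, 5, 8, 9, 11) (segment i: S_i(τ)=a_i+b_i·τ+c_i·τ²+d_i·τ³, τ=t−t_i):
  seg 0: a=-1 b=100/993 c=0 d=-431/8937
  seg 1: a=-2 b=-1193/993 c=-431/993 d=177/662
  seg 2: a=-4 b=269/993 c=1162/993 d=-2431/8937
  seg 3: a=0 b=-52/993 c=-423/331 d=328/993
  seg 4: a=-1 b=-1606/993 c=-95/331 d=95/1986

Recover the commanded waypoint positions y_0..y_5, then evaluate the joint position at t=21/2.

y_0=-1 y_1=-2 y_2=-4 y_3=0 y_4=-1 y_5=-5
S(21/2) = -20709/5296

y_0 = S_0(0) = a_0 = -1
y_1 = S_1(0) = a_1 = -2
y_2 = S_2(0) = a_2 = -4
y_3 = S_3(0) = a_3 = 0
y_4 = S_4(0) = a_4 = -1
y_5 = S_4(2) = -5
t_q=21/2 is in segment 4 (τ=3/2); S_4(τ)=-20709/5296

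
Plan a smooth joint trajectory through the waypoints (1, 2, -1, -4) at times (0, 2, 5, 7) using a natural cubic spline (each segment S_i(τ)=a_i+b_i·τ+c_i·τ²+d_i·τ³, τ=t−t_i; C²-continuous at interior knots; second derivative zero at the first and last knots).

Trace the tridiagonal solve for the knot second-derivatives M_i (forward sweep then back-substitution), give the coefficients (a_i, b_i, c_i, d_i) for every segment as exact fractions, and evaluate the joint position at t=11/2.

  seg 0: a=1 b=145/182 c=0 d=-27/364
  seg 1: a=2 b=-17/182 c=-81/182 d=1/21
  seg 2: a=-1 b=-269/182 c=-3/182 d=1/364
S(11/2) = -725/416

Δ: Δ0=1/2, Δ1=-1, Δ2=-3/2
row 1: diag=10, rhs=-9; c'=3/10, d'=-9/10
row 2: denom=10−3·3/10=91/10; d'=(-3−3·-9/10)/(91/10)=-3/91
back: M2=-3/91
back: M1=-9/10−3/10·-3/91=-81/91
M: M0=0, M1=-81/91, M2=-3/91, M3=0
seg 0: a=1, c=M0/2=0, d=(M1−M0)/(6·2)=-27/364, b=Δ0−h0·(2M0+M1)/6=145/182
seg 1: a=2, c=M1/2=-81/182, d=(M2−M1)/(6·3)=1/21, b=Δ1−h1·(2M1+M2)/6=-17/182
seg 2: a=-1, c=M2/2=-3/182, d=(M3−M2)/(6·2)=1/364, b=Δ2−h2·(2M2+M3)/6=-269/182
t_q=11/2 → seg 2, τ=1/2; S=-1+-269/182·τ+-3/182·τ²+1/364·τ³=-725/416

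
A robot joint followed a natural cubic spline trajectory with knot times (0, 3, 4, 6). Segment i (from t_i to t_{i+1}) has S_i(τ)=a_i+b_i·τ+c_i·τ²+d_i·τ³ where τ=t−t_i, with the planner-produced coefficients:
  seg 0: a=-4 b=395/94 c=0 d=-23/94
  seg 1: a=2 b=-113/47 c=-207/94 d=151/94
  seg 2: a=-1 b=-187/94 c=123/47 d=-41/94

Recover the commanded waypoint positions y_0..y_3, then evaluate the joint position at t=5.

y_0=-4 y_1=2 y_2=-1 y_3=2
S(5) = -38/47

y_0 = S_0(0) = a_0 = -4
y_1 = S_1(0) = a_1 = 2
y_2 = S_2(0) = a_2 = -1
y_3 = S_2(2) = 2
t_q=5 is in segment 2 (τ=1); S_2(τ)=-38/47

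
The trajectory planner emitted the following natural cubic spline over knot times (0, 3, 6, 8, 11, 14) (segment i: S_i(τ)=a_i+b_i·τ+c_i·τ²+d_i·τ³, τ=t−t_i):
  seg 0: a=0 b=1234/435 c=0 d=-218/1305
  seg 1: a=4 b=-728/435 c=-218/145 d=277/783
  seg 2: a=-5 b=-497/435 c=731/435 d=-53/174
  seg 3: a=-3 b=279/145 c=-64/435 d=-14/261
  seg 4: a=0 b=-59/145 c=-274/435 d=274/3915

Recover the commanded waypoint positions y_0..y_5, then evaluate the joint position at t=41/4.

y_0=0 y_1=4 y_2=-5 y_3=-3 y_4=0 y_5=-5
S(41/4) = -123/4640

y_0 = S_0(0) = a_0 = 0
y_1 = S_1(0) = a_1 = 4
y_2 = S_2(0) = a_2 = -5
y_3 = S_3(0) = a_3 = -3
y_4 = S_4(0) = a_4 = 0
y_5 = S_4(3) = -5
t_q=41/4 is in segment 3 (τ=9/4); S_3(τ)=-123/4640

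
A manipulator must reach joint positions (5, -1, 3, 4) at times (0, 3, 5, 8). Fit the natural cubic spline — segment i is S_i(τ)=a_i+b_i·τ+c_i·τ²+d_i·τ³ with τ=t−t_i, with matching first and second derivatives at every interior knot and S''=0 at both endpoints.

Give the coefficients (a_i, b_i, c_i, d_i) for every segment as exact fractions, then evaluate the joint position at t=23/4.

  seg 0: a=5 b=-161/48 c=0 d=65/432
  seg 1: a=-1 b=17/24 c=65/48 d=-17/48
  seg 2: a=3 b=15/8 c=-37/48 d=37/432
S(23/4) = 4105/1024

Δ: Δ0=-2, Δ1=2, Δ2=1/3
row 1: diag=10, rhs=24; c'=1/5, d'=12/5
row 2: denom=10−2·1/5=48/5; d'=(-10−2·12/5)/(48/5)=-37/24
back: M2=-37/24
back: M1=12/5−1/5·-37/24=65/24
M: M0=0, M1=65/24, M2=-37/24, M3=0
seg 0: a=5, c=M0/2=0, d=(M1−M0)/(6·3)=65/432, b=Δ0−h0·(2M0+M1)/6=-161/48
seg 1: a=-1, c=M1/2=65/48, d=(M2−M1)/(6·2)=-17/48, b=Δ1−h1·(2M1+M2)/6=17/24
seg 2: a=3, c=M2/2=-37/48, d=(M3−M2)/(6·3)=37/432, b=Δ2−h2·(2M2+M3)/6=15/8
t_q=23/4 → seg 2, τ=3/4; S=3+15/8·τ+-37/48·τ²+37/432·τ³=4105/1024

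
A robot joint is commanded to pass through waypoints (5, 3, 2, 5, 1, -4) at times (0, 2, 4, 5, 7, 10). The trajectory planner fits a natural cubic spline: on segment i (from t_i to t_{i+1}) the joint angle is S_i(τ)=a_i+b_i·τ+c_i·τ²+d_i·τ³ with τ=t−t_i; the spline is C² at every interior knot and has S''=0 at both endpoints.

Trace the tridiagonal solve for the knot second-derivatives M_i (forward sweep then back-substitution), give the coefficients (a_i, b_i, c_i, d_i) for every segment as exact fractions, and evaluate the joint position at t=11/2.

  seg 0: a=5 b=-2585/3576 c=0 d=-991/14304
  seg 1: a=3 b=-2779/1788 c=-991/2384 d=6743/14304
  seg 2: a=2 b=8725/3576 c=719/298 d=-6625/3576
  seg 3: a=5 b=3053/1788 c=-3749/1192 d=2309/3576
  seg 4: a=1 b=-5587/1788 c=869/1192 d=-869/10728
S(11/2) = 49093/9536

Δ: Δ0=-1, Δ1=-1/2, Δ2=3, Δ3=-2, Δ4=-5/3
row 1: diag=8, rhs=3; c'=1/4, d'=3/8
row 2: denom=6−2·1/4=11/2; d'=(21−2·3/8)/(11/2)=81/22
row 3: denom=6−1·2/11=64/11; d'=(-30−1·81/22)/(64/11)=-741/128
row 4: denom=10−2·11/32=149/16; d'=(2−2·-741/128)/(149/16)=869/596
back: M4=869/596
back: M3=-741/128−11/32·869/596=-3749/596
back: M2=81/22−2/11·-3749/596=719/149
back: M1=3/8−1/4·719/149=-991/1192
M: M0=0, M1=-991/1192, M2=719/149, M3=-3749/596, M4=869/596, M5=0
seg 0: a=5, c=M0/2=0, d=(M1−M0)/(6·2)=-991/14304, b=Δ0−h0·(2M0+M1)/6=-2585/3576
seg 1: a=3, c=M1/2=-991/2384, d=(M2−M1)/(6·2)=6743/14304, b=Δ1−h1·(2M1+M2)/6=-2779/1788
seg 2: a=2, c=M2/2=719/298, d=(M3−M2)/(6·1)=-6625/3576, b=Δ2−h2·(2M2+M3)/6=8725/3576
seg 3: a=5, c=M3/2=-3749/1192, d=(M4−M3)/(6·2)=2309/3576, b=Δ3−h3·(2M3+M4)/6=3053/1788
seg 4: a=1, c=M4/2=869/1192, d=(M5−M4)/(6·3)=-869/10728, b=Δ4−h4·(2M4+M5)/6=-5587/1788
t_q=11/2 → seg 3, τ=1/2; S=5+3053/1788·τ+-3749/1192·τ²+2309/3576·τ³=49093/9536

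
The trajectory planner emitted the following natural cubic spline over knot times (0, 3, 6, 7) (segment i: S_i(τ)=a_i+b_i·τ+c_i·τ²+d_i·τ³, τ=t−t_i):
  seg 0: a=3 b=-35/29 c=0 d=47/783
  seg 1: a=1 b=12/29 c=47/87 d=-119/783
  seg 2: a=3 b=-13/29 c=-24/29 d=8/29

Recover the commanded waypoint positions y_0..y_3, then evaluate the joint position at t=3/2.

y_0=3 y_1=1 y_2=3 y_3=2
S(3/2) = 323/232

y_0 = S_0(0) = a_0 = 3
y_1 = S_1(0) = a_1 = 1
y_2 = S_2(0) = a_2 = 3
y_3 = S_2(1) = 2
t_q=3/2 is in segment 0 (τ=3/2); S_0(τ)=323/232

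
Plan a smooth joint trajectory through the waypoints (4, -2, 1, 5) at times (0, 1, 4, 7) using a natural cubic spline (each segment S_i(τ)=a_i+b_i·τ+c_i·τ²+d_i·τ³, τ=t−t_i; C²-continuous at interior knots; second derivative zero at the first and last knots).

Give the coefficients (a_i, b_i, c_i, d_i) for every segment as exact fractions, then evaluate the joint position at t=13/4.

  seg 0: a=4 b=-605/87 c=0 d=83/87
  seg 1: a=-2 b=-356/87 c=83/29 d=-304/783
  seg 2: a=1 b=226/87 c=-55/87 d=55/783
S(13/4) = -529/464

Δ: Δ0=-6, Δ1=1, Δ2=4/3
row 1: diag=8, rhs=42; c'=3/8, d'=21/4
row 2: denom=12−3·3/8=87/8; d'=(2−3·21/4)/(87/8)=-110/87
back: M2=-110/87
back: M1=21/4−3/8·-110/87=166/29
M: M0=0, M1=166/29, M2=-110/87, M3=0
seg 0: a=4, c=M0/2=0, d=(M1−M0)/(6·1)=83/87, b=Δ0−h0·(2M0+M1)/6=-605/87
seg 1: a=-2, c=M1/2=83/29, d=(M2−M1)/(6·3)=-304/783, b=Δ1−h1·(2M1+M2)/6=-356/87
seg 2: a=1, c=M2/2=-55/87, d=(M3−M2)/(6·3)=55/783, b=Δ2−h2·(2M2+M3)/6=226/87
t_q=13/4 → seg 1, τ=9/4; S=-2+-356/87·τ+83/29·τ²+-304/783·τ³=-529/464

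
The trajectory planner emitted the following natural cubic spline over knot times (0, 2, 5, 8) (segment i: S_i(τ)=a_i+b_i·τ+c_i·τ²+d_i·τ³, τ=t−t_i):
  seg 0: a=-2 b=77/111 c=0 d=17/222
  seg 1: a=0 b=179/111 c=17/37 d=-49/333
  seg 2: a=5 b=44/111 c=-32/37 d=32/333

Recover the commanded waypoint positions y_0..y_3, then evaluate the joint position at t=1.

y_0 = S_0(0) = a_0 = -2
y_1 = S_1(0) = a_1 = 0
y_2 = S_2(0) = a_2 = 5
y_3 = S_2(3) = 1
t_q=1 is in segment 0 (τ=1); S_0(τ)=-91/74

y_0=-2 y_1=0 y_2=5 y_3=1
S(1) = -91/74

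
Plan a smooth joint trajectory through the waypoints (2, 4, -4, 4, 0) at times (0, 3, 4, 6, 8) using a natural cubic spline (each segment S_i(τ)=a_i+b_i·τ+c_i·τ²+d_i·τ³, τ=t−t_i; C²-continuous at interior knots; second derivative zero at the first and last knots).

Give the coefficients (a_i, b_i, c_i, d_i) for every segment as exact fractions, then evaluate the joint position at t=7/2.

Δ: Δ0=2/3, Δ1=-8, Δ2=4, Δ3=-2
row 1: diag=8, rhs=-52; c'=1/8, d'=-13/2
row 2: denom=6−1·1/8=47/8; d'=(72−1·-13/2)/(47/8)=628/47
row 3: denom=8−2·16/47=344/47; d'=(-36−2·628/47)/(344/47)=-737/86
back: M3=-737/86
back: M2=628/47−16/47·-737/86=700/43
back: M1=-13/2−1/8·700/43=-367/43
M: M0=0, M1=-367/43, M2=700/43, M3=-737/86, M4=0
seg 0: a=2, c=M0/2=0, d=(M1−M0)/(6·3)=-367/774, b=Δ0−h0·(2M0+M1)/6=1273/258
seg 1: a=4, c=M1/2=-367/86, d=(M2−M1)/(6·1)=1067/258, b=Δ1−h1·(2M1+M2)/6=-1015/129
seg 2: a=-4, c=M2/2=350/43, d=(M3−M2)/(6·2)=-2137/1032, b=Δ2−h2·(2M2+M3)/6=-1031/258
seg 3: a=4, c=M3/2=-737/172, d=(M4−M3)/(6·2)=737/1032, b=Δ3−h3·(2M3+M4)/6=479/129
t_q=7/2 → seg 1, τ=1/2; S=4+-1015/129·τ+-367/86·τ²+1067/258·τ³=-333/688

  seg 0: a=2 b=1273/258 c=0 d=-367/774
  seg 1: a=4 b=-1015/129 c=-367/86 d=1067/258
  seg 2: a=-4 b=-1031/258 c=350/43 d=-2137/1032
  seg 3: a=4 b=479/129 c=-737/172 d=737/1032
S(7/2) = -333/688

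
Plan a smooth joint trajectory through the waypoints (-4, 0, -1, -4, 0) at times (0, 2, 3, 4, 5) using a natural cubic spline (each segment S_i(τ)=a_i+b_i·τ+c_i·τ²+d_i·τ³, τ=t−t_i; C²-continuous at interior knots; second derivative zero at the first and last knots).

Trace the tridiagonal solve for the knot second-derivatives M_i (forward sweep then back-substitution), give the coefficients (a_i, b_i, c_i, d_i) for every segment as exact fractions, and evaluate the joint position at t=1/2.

  seg 0: a=-4 b=116/43 c=0 d=-15/86
  seg 1: a=0 b=26/43 c=-45/43 d=-24/43
  seg 2: a=-1 b=-136/43 c=-117/43 d=124/43
  seg 3: a=-4 b=2/43 c=255/43 d=-85/43
S(1/2) = -1839/688

Δ: Δ0=2, Δ1=-1, Δ2=-3, Δ3=4
row 1: diag=6, rhs=-18; c'=1/6, d'=-3
row 2: denom=4−1·1/6=23/6; d'=(-12−1·-3)/(23/6)=-54/23
row 3: denom=4−1·6/23=86/23; d'=(42−1·-54/23)/(86/23)=510/43
back: M3=510/43
back: M2=-54/23−6/23·510/43=-234/43
back: M1=-3−1/6·-234/43=-90/43
M: M0=0, M1=-90/43, M2=-234/43, M3=510/43, M4=0
seg 0: a=-4, c=M0/2=0, d=(M1−M0)/(6·2)=-15/86, b=Δ0−h0·(2M0+M1)/6=116/43
seg 1: a=0, c=M1/2=-45/43, d=(M2−M1)/(6·1)=-24/43, b=Δ1−h1·(2M1+M2)/6=26/43
seg 2: a=-1, c=M2/2=-117/43, d=(M3−M2)/(6·1)=124/43, b=Δ2−h2·(2M2+M3)/6=-136/43
seg 3: a=-4, c=M3/2=255/43, d=(M4−M3)/(6·1)=-85/43, b=Δ3−h3·(2M3+M4)/6=2/43
t_q=1/2 → seg 0, τ=1/2; S=-4+116/43·τ+0·τ²+-15/86·τ³=-1839/688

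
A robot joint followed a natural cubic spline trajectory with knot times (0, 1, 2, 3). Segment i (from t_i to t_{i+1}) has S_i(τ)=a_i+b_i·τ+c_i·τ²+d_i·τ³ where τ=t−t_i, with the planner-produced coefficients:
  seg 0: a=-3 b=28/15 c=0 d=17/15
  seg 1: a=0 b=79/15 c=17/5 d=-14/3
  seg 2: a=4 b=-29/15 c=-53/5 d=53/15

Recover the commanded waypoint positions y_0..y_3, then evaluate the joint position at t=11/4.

y_0 = S_0(0) = a_0 = -3
y_1 = S_1(0) = a_1 = 0
y_2 = S_2(0) = a_2 = 4
y_3 = S_2(1) = -5
t_q=11/4 is in segment 2 (τ=3/4); S_2(τ)=-123/64

y_0=-3 y_1=0 y_2=4 y_3=-5
S(11/4) = -123/64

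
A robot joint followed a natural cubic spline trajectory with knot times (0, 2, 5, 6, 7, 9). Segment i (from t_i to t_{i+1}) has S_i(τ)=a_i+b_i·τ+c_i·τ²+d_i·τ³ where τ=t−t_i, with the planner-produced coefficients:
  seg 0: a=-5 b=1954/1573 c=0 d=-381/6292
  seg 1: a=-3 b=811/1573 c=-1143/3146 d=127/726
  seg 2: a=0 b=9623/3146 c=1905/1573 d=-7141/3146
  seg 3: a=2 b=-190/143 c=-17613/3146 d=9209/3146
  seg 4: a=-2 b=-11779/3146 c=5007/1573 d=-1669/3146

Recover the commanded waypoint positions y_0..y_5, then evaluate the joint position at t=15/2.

y_0 = S_0(0) = a_0 = -5
y_1 = S_1(0) = a_1 = -3
y_2 = S_2(0) = a_2 = 0
y_3 = S_3(0) = a_3 = 2
y_4 = S_4(0) = a_4 = -2
y_5 = S_4(2) = -1
t_q=15/2 is in segment 4 (τ=1/2); S_4(τ)=-79093/25168

y_0=-5 y_1=-3 y_2=0 y_3=2 y_4=-2 y_5=-1
S(15/2) = -79093/25168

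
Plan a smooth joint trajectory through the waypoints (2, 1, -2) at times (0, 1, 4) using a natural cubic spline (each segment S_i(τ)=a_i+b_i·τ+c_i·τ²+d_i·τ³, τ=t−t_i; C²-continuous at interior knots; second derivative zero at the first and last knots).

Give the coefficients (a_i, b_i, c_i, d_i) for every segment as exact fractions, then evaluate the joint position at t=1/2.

Δ: Δ0=-1, Δ1=-1
row 1: diag=8, rhs=0; c'=3/8, d'=0
back: M1=0
M: M0=0, M1=0, M2=0
seg 0: a=2, c=M0/2=0, d=(M1−M0)/(6·1)=0, b=Δ0−h0·(2M0+M1)/6=-1
seg 1: a=1, c=M1/2=0, d=(M2−M1)/(6·3)=0, b=Δ1−h1·(2M1+M2)/6=-1
t_q=1/2 → seg 0, τ=1/2; S=2+-1·τ+0·τ²+0·τ³=3/2

  seg 0: a=2 b=-1 c=0 d=0
  seg 1: a=1 b=-1 c=0 d=0
S(1/2) = 3/2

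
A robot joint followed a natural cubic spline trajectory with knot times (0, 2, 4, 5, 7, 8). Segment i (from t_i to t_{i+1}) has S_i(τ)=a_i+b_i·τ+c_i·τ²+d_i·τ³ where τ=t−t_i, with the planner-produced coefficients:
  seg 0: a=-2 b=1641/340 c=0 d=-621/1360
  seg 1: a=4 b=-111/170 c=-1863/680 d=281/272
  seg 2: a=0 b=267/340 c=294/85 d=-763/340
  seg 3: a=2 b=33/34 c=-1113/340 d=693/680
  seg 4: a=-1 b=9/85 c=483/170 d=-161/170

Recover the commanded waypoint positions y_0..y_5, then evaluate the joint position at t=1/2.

y_0=-2 y_1=4 y_2=0 y_3=2 y_4=-1 y_5=1
S(1/2) = 775/2176

y_0 = S_0(0) = a_0 = -2
y_1 = S_1(0) = a_1 = 4
y_2 = S_2(0) = a_2 = 0
y_3 = S_3(0) = a_3 = 2
y_4 = S_4(0) = a_4 = -1
y_5 = S_4(1) = 1
t_q=1/2 is in segment 0 (τ=1/2); S_0(τ)=775/2176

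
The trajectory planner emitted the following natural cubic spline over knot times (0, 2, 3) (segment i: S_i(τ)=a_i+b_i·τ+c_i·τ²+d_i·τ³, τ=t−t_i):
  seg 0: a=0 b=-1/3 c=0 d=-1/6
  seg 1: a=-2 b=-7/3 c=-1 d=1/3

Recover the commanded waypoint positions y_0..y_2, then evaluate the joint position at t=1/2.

y_0 = S_0(0) = a_0 = 0
y_1 = S_1(0) = a_1 = -2
y_2 = S_1(1) = -5
t_q=1/2 is in segment 0 (τ=1/2); S_0(τ)=-3/16

y_0=0 y_1=-2 y_2=-5
S(1/2) = -3/16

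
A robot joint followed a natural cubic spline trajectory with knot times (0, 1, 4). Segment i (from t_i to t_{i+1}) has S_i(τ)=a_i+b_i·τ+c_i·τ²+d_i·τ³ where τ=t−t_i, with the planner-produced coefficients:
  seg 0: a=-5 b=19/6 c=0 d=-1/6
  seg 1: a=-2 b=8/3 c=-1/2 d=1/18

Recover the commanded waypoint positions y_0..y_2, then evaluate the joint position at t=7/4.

y_0=-5 y_1=-2 y_2=3
S(7/4) = -33/128

y_0 = S_0(0) = a_0 = -5
y_1 = S_1(0) = a_1 = -2
y_2 = S_1(3) = 3
t_q=7/4 is in segment 1 (τ=3/4); S_1(τ)=-33/128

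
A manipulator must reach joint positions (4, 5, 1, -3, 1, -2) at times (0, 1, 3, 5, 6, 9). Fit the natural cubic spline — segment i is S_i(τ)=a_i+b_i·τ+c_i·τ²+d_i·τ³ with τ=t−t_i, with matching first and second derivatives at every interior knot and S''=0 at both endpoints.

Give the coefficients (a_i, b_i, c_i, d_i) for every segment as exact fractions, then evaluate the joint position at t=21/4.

Δ: Δ0=1, Δ1=-2, Δ2=-2, Δ3=4, Δ4=-1
row 1: diag=6, rhs=-18; c'=1/3, d'=-3
row 2: denom=8−2·1/3=22/3; d'=(0−2·-3)/(22/3)=9/11
row 3: denom=6−2·3/11=60/11; d'=(36−2·9/11)/(60/11)=63/10
row 4: denom=8−1·11/60=469/60; d'=(-30−1·63/10)/(469/60)=-2178/469
back: M4=-2178/469
back: M3=63/10−11/60·-2178/469=3354/469
back: M2=9/11−3/11·3354/469=-531/469
back: M1=-3−1/3·-531/469=-1230/469
M: M0=0, M1=-1230/469, M2=-531/469, M3=3354/469, M4=-2178/469, M5=0
seg 0: a=4, c=M0/2=0, d=(M1−M0)/(6·1)=-205/469, b=Δ0−h0·(2M0+M1)/6=674/469
seg 1: a=5, c=M1/2=-615/469, d=(M2−M1)/(6·2)=233/1876, b=Δ1−h1·(2M1+M2)/6=59/469
seg 2: a=1, c=M2/2=-531/938, d=(M3−M2)/(6·2)=185/268, b=Δ2−h2·(2M2+M3)/6=-1702/469
seg 3: a=-3, c=M3/2=1677/469, d=(M4−M3)/(6·1)=-922/469, b=Δ3−h3·(2M3+M4)/6=1121/469
seg 4: a=1, c=M4/2=-1089/469, d=(M5−M4)/(6·3)=121/469, b=Δ4−h4·(2M4+M5)/6=1709/469
t_q=21/4 → seg 3, τ=1/4; S=-3+1121/469·τ+1677/469·τ²+-922/469·τ³=-33163/15008

  seg 0: a=4 b=674/469 c=0 d=-205/469
  seg 1: a=5 b=59/469 c=-615/469 d=233/1876
  seg 2: a=1 b=-1702/469 c=-531/938 d=185/268
  seg 3: a=-3 b=1121/469 c=1677/469 d=-922/469
  seg 4: a=1 b=1709/469 c=-1089/469 d=121/469
S(21/4) = -33163/15008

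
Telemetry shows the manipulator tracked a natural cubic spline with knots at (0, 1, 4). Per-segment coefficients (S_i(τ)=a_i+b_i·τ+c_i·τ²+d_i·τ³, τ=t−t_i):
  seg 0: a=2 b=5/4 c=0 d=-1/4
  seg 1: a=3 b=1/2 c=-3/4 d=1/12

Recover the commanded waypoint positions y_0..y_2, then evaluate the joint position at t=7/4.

y_0=2 y_1=3 y_2=0
S(7/4) = 765/256

y_0 = S_0(0) = a_0 = 2
y_1 = S_1(0) = a_1 = 3
y_2 = S_1(3) = 0
t_q=7/4 is in segment 1 (τ=3/4); S_1(τ)=765/256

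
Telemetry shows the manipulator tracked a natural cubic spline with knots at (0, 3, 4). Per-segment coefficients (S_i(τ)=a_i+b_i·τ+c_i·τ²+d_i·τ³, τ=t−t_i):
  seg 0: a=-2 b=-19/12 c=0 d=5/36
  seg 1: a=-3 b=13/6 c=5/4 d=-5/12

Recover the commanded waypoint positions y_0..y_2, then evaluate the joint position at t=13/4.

y_0=-2 y_1=-3 y_2=0
S(13/4) = -611/256

y_0 = S_0(0) = a_0 = -2
y_1 = S_1(0) = a_1 = -3
y_2 = S_1(1) = 0
t_q=13/4 is in segment 1 (τ=1/4); S_1(τ)=-611/256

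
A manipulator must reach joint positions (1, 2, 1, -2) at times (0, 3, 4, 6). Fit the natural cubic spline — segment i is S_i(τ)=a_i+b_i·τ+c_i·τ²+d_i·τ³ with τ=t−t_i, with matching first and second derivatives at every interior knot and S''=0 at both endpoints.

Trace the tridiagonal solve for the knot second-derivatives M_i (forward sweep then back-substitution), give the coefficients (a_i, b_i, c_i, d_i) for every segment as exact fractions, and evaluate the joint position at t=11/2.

Δ: Δ0=1/3, Δ1=-1, Δ2=-3/2
row 1: diag=8, rhs=-8; c'=1/8, d'=-1
row 2: denom=6−1·1/8=47/8; d'=(-3−1·-1)/(47/8)=-16/47
back: M2=-16/47
back: M1=-1−1/8·-16/47=-45/47
M: M0=0, M1=-45/47, M2=-16/47, M3=0
seg 0: a=1, c=M0/2=0, d=(M1−M0)/(6·3)=-5/94, b=Δ0−h0·(2M0+M1)/6=229/282
seg 1: a=2, c=M1/2=-45/94, d=(M2−M1)/(6·1)=29/282, b=Δ1−h1·(2M1+M2)/6=-88/141
seg 2: a=1, c=M2/2=-8/47, d=(M3−M2)/(6·2)=4/141, b=Δ2−h2·(2M2+M3)/6=-359/282
t_q=11/2 → seg 2, τ=3/2; S=1+-359/282·τ+-8/47·τ²+4/141·τ³=-225/188

  seg 0: a=1 b=229/282 c=0 d=-5/94
  seg 1: a=2 b=-88/141 c=-45/94 d=29/282
  seg 2: a=1 b=-359/282 c=-8/47 d=4/141
S(11/2) = -225/188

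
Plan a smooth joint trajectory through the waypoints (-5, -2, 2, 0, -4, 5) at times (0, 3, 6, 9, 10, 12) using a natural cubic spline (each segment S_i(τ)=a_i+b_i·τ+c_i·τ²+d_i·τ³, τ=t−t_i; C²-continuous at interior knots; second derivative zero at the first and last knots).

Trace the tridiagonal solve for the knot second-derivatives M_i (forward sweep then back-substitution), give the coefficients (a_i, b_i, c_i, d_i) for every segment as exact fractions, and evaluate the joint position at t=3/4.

  seg 0: a=-5 b=3407/3798 c=0 d=391/34182
  seg 1: a=-2 b=2290/1899 c=391/3798 d=-689/34182
  seg 2: a=2 b=4859/3798 c=-149/1899 d=-6497/34182
  seg 3: a=0 b=-8210/1899 c=-755/422 d=8023/3798
  seg 4: a=-4 b=-5941/3798 c=2879/633 d=-2879/3798
S(3/4) = -116739/27008

Δ: Δ0=1, Δ1=4/3, Δ2=-2/3, Δ3=-4, Δ4=9/2
row 1: diag=12, rhs=2; c'=1/4, d'=1/6
row 2: denom=12−3·1/4=45/4; d'=(-12−3·1/6)/(45/4)=-10/9
row 3: denom=8−3·4/15=36/5; d'=(-20−3·-10/9)/(36/5)=-125/54
row 4: denom=6−1·5/36=211/36; d'=(51−1·-125/54)/(211/36)=5758/633
back: M4=5758/633
back: M3=-125/54−5/36·5758/633=-755/211
back: M2=-10/9−4/15·-755/211=-298/1899
back: M1=1/6−1/4·-298/1899=391/1899
M: M0=0, M1=391/1899, M2=-298/1899, M3=-755/211, M4=5758/633, M5=0
seg 0: a=-5, c=M0/2=0, d=(M1−M0)/(6·3)=391/34182, b=Δ0−h0·(2M0+M1)/6=3407/3798
seg 1: a=-2, c=M1/2=391/3798, d=(M2−M1)/(6·3)=-689/34182, b=Δ1−h1·(2M1+M2)/6=2290/1899
seg 2: a=2, c=M2/2=-149/1899, d=(M3−M2)/(6·3)=-6497/34182, b=Δ2−h2·(2M2+M3)/6=4859/3798
seg 3: a=0, c=M3/2=-755/422, d=(M4−M3)/(6·1)=8023/3798, b=Δ3−h3·(2M3+M4)/6=-8210/1899
seg 4: a=-4, c=M4/2=2879/633, d=(M5−M4)/(6·2)=-2879/3798, b=Δ4−h4·(2M4+M5)/6=-5941/3798
t_q=3/4 → seg 0, τ=3/4; S=-5+3407/3798·τ+0·τ²+391/34182·τ³=-116739/27008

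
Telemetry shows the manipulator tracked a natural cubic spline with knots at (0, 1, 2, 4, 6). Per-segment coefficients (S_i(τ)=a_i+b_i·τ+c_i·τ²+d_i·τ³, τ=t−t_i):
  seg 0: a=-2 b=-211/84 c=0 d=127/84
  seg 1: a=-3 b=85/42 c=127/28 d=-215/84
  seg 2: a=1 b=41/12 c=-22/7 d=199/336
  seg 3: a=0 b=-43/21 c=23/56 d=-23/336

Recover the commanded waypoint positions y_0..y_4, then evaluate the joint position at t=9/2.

y_0 = S_0(0) = a_0 = -2
y_1 = S_1(0) = a_1 = -3
y_2 = S_2(0) = a_2 = 1
y_3 = S_3(0) = a_3 = 0
y_4 = S_3(2) = -3
t_q=9/2 is in segment 3 (τ=1/2); S_3(τ)=-119/128

y_0=-2 y_1=-3 y_2=1 y_3=0 y_4=-3
S(9/2) = -119/128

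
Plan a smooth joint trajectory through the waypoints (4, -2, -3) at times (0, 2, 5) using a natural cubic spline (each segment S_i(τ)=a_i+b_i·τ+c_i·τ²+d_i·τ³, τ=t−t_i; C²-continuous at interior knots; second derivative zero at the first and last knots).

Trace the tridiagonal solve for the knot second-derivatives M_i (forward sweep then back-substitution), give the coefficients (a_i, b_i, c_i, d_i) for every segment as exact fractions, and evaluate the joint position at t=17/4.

  seg 0: a=4 b=-53/15 c=0 d=2/15
  seg 1: a=-2 b=-29/15 c=4/5 d=-4/45
S(17/4) = -53/16

Δ: Δ0=-3, Δ1=-1/3
row 1: diag=10, rhs=16; c'=3/10, d'=8/5
back: M1=8/5
M: M0=0, M1=8/5, M2=0
seg 0: a=4, c=M0/2=0, d=(M1−M0)/(6·2)=2/15, b=Δ0−h0·(2M0+M1)/6=-53/15
seg 1: a=-2, c=M1/2=4/5, d=(M2−M1)/(6·3)=-4/45, b=Δ1−h1·(2M1+M2)/6=-29/15
t_q=17/4 → seg 1, τ=9/4; S=-2+-29/15·τ+4/5·τ²+-4/45·τ³=-53/16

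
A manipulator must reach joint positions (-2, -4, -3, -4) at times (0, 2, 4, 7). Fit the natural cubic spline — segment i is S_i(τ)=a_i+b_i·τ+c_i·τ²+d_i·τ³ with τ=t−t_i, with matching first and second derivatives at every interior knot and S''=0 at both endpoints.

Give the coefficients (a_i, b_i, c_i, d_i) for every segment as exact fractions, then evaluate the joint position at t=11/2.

Δ: Δ0=-1, Δ1=1/2, Δ2=-1/3
row 1: diag=8, rhs=9; c'=1/4, d'=9/8
row 2: denom=10−2·1/4=19/2; d'=(-5−2·9/8)/(19/2)=-29/38
back: M2=-29/38
back: M1=9/8−1/4·-29/38=25/19
M: M0=0, M1=25/19, M2=-29/38, M3=0
seg 0: a=-2, c=M0/2=0, d=(M1−M0)/(6·2)=25/228, b=Δ0−h0·(2M0+M1)/6=-82/57
seg 1: a=-4, c=M1/2=25/38, d=(M2−M1)/(6·2)=-79/456, b=Δ1−h1·(2M1+M2)/6=-7/57
seg 2: a=-3, c=M2/2=-29/76, d=(M3−M2)/(6·3)=29/684, b=Δ2−h2·(2M2+M3)/6=49/114
t_q=11/2 → seg 2, τ=3/2; S=-3+49/114·τ+-29/76·τ²+29/684·τ³=-1867/608

  seg 0: a=-2 b=-82/57 c=0 d=25/228
  seg 1: a=-4 b=-7/57 c=25/38 d=-79/456
  seg 2: a=-3 b=49/114 c=-29/76 d=29/684
S(11/2) = -1867/608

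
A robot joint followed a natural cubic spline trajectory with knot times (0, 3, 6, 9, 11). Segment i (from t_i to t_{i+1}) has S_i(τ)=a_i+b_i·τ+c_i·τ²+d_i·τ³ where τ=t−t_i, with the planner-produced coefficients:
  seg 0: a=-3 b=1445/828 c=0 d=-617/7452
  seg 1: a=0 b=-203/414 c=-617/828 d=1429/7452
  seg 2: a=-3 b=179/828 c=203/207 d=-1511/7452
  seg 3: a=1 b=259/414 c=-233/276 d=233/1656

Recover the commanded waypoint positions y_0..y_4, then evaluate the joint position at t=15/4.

y_0=-3 y_1=0 y_2=-3 y_3=1 y_4=0
S(15/4) = -4157/5888

y_0 = S_0(0) = a_0 = -3
y_1 = S_1(0) = a_1 = 0
y_2 = S_2(0) = a_2 = -3
y_3 = S_3(0) = a_3 = 1
y_4 = S_3(2) = 0
t_q=15/4 is in segment 1 (τ=3/4); S_1(τ)=-4157/5888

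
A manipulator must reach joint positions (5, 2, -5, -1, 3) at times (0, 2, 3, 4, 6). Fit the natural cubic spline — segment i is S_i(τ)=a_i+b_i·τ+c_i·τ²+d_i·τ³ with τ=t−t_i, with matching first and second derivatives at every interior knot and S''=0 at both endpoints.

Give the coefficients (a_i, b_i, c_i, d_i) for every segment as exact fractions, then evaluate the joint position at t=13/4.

  seg 0: a=5 b=191/132 c=0 d=-389/528
  seg 1: a=2 b=-244/33 c=-389/88 d=1271/264
  seg 2: a=-5 b=-43/24 c=441/44 d=-1117/264
  seg 3: a=-1 b=367/66 c=-235/88 d=235/528
S(13/4) = -27527/5632

Δ: Δ0=-3/2, Δ1=-7, Δ2=4, Δ3=2
row 1: diag=6, rhs=-33; c'=1/6, d'=-11/2
row 2: denom=4−1·1/6=23/6; d'=(66−1·-11/2)/(23/6)=429/23
row 3: denom=6−1·6/23=132/23; d'=(-12−1·429/23)/(132/23)=-235/44
back: M3=-235/44
back: M2=429/23−6/23·-235/44=441/22
back: M1=-11/2−1/6·441/22=-389/44
M: M0=0, M1=-389/44, M2=441/22, M3=-235/44, M4=0
seg 0: a=5, c=M0/2=0, d=(M1−M0)/(6·2)=-389/528, b=Δ0−h0·(2M0+M1)/6=191/132
seg 1: a=2, c=M1/2=-389/88, d=(M2−M1)/(6·1)=1271/264, b=Δ1−h1·(2M1+M2)/6=-244/33
seg 2: a=-5, c=M2/2=441/44, d=(M3−M2)/(6·1)=-1117/264, b=Δ2−h2·(2M2+M3)/6=-43/24
seg 3: a=-1, c=M3/2=-235/88, d=(M4−M3)/(6·2)=235/528, b=Δ3−h3·(2M3+M4)/6=367/66
t_q=13/4 → seg 2, τ=1/4; S=-5+-43/24·τ+441/44·τ²+-1117/264·τ³=-27527/5632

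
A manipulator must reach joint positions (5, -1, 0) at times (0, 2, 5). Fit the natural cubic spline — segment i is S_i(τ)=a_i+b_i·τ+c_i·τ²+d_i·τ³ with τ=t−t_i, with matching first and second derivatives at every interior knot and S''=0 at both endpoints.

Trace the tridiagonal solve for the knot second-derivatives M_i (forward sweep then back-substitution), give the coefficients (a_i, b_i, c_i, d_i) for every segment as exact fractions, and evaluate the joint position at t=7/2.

Δ: Δ0=-3, Δ1=1/3
row 1: diag=10, rhs=20; c'=3/10, d'=2
back: M1=2
M: M0=0, M1=2, M2=0
seg 0: a=5, c=M0/2=0, d=(M1−M0)/(6·2)=1/6, b=Δ0−h0·(2M0+M1)/6=-11/3
seg 1: a=-1, c=M1/2=1, d=(M2−M1)/(6·3)=-1/9, b=Δ1−h1·(2M1+M2)/6=-5/3
t_q=7/2 → seg 1, τ=3/2; S=-1+-5/3·τ+1·τ²+-1/9·τ³=-13/8

  seg 0: a=5 b=-11/3 c=0 d=1/6
  seg 1: a=-1 b=-5/3 c=1 d=-1/9
S(7/2) = -13/8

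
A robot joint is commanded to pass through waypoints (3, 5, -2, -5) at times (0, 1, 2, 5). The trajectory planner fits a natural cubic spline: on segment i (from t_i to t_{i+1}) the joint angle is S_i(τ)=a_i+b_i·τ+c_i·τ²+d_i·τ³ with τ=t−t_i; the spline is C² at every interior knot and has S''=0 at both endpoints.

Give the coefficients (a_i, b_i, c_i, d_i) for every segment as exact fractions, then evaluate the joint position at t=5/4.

  seg 0: a=3 b=140/31 c=0 d=-78/31
  seg 1: a=5 b=-94/31 c=-234/31 d=111/31
  seg 2: a=-2 b=-229/31 c=99/31 d=-11/31
S(5/4) = 7591/1984

Δ: Δ0=2, Δ1=-7, Δ2=-1
row 1: diag=4, rhs=-54; c'=1/4, d'=-27/2
row 2: denom=8−1·1/4=31/4; d'=(36−1·-27/2)/(31/4)=198/31
back: M2=198/31
back: M1=-27/2−1/4·198/31=-468/31
M: M0=0, M1=-468/31, M2=198/31, M3=0
seg 0: a=3, c=M0/2=0, d=(M1−M0)/(6·1)=-78/31, b=Δ0−h0·(2M0+M1)/6=140/31
seg 1: a=5, c=M1/2=-234/31, d=(M2−M1)/(6·1)=111/31, b=Δ1−h1·(2M1+M2)/6=-94/31
seg 2: a=-2, c=M2/2=99/31, d=(M3−M2)/(6·3)=-11/31, b=Δ2−h2·(2M2+M3)/6=-229/31
t_q=5/4 → seg 1, τ=1/4; S=5+-94/31·τ+-234/31·τ²+111/31·τ³=7591/1984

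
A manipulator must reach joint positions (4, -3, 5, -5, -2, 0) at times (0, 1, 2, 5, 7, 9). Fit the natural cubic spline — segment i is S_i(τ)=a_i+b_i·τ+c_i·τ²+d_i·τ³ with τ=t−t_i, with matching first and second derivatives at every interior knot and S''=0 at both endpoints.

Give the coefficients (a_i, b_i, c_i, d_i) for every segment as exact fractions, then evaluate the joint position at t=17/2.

  seg 0: a=4 b=-70489/6204 c=0 d=27061/6204
  seg 1: a=-3 b=5347/3102 c=27061/2068 d=-42245/6204
  seg 2: a=5 b=46325/6204 c=-3796/517 d=7739/6204
  seg 3: a=-5 b=-9017/3102 c=8033/2068 d=-10429/12408
  seg 4: a=-2 b=3947/1551 c=-599/517 d=599/3102
S(17/2) = -1141/8272

Δ: Δ0=-7, Δ1=8, Δ2=-10/3, Δ3=3/2, Δ4=1
row 1: diag=4, rhs=90; c'=1/4, d'=45/2
row 2: denom=8−1·1/4=31/4; d'=(-68−1·45/2)/(31/4)=-362/31
row 3: denom=10−3·12/31=274/31; d'=(29−3·-362/31)/(274/31)=1985/274
row 4: denom=8−2·31/137=1034/137; d'=(-3−2·1985/274)/(1034/137)=-1198/517
back: M4=-1198/517
back: M3=1985/274−31/137·-1198/517=8033/1034
back: M2=-362/31−12/31·8033/1034=-7592/517
back: M1=45/2−1/4·-7592/517=27061/1034
M: M0=0, M1=27061/1034, M2=-7592/517, M3=8033/1034, M4=-1198/517, M5=0
seg 0: a=4, c=M0/2=0, d=(M1−M0)/(6·1)=27061/6204, b=Δ0−h0·(2M0+M1)/6=-70489/6204
seg 1: a=-3, c=M1/2=27061/2068, d=(M2−M1)/(6·1)=-42245/6204, b=Δ1−h1·(2M1+M2)/6=5347/3102
seg 2: a=5, c=M2/2=-3796/517, d=(M3−M2)/(6·3)=7739/6204, b=Δ2−h2·(2M2+M3)/6=46325/6204
seg 3: a=-5, c=M3/2=8033/2068, d=(M4−M3)/(6·2)=-10429/12408, b=Δ3−h3·(2M3+M4)/6=-9017/3102
seg 4: a=-2, c=M4/2=-599/517, d=(M5−M4)/(6·2)=599/3102, b=Δ4−h4·(2M4+M5)/6=3947/1551
t_q=17/2 → seg 4, τ=3/2; S=-2+3947/1551·τ+-599/517·τ²+599/3102·τ³=-1141/8272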